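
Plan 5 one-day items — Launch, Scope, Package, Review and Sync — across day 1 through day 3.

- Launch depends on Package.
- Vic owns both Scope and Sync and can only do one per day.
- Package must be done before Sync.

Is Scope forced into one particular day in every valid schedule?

No

Scope can be day 1 (e.g. Package=day 1, Review=day 1, Sync=day 2, Launch=day 2, Scope=day 1) or day 2 (e.g. Launch in day 2; Review in day 1; Sync in day 3; Scope in day 2; Package in day 1).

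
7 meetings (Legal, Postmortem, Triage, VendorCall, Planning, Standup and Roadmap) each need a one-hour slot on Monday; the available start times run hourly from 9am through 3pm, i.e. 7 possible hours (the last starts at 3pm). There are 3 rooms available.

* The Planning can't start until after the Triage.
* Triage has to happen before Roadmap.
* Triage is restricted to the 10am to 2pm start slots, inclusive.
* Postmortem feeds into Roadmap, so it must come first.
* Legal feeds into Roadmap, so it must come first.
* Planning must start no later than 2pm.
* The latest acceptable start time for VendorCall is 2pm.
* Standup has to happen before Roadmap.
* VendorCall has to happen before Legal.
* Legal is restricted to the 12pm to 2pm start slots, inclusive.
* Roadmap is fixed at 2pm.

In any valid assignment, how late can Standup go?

Downstream work caps Standup at 1pm.
Standup at 1pm is achievable: Triage=10am; Postmortem=9am; Roadmap=2pm; Legal=12pm; Standup=1pm; Planning=11am; VendorCall=9am.

1pm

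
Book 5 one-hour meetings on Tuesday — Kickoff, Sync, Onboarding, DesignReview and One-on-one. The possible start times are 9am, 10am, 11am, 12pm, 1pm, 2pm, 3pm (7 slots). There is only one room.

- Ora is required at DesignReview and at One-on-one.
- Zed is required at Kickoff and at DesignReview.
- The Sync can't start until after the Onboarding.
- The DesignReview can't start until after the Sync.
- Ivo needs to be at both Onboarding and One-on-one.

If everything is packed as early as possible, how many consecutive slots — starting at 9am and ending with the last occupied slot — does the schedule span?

5

The precedence chain requires at least 3 distinct slots.
With at most 1 per slot and 5 meetings, at least 5 slots are needed.
5 works (last occupied slot: 1pm): for example DesignReview=11am; Kickoff=12pm; Onboarding=9am; Sync=10am; One-on-one=1pm.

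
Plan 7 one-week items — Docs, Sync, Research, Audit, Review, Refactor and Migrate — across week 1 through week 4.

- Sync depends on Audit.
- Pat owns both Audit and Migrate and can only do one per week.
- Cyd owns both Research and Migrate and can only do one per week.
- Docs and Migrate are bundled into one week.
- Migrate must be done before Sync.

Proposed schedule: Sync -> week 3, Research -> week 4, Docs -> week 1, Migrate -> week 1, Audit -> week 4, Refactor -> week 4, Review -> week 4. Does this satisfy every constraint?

No. Sync depends on Audit is not satisfied.

Docs and Migrate are bundled into one week — holds.
Pat owns both Audit and Migrate and can only do one per week — holds.
Migrate must be done before Sync — holds.
Cyd owns both Research and Migrate and can only do one per week — holds.
Sync depends on Audit — violated.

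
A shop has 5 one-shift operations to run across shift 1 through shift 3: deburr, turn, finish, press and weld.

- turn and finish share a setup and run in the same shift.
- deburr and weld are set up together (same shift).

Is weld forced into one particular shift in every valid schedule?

No

weld can be shift 1 (e.g. turn in shift 1; press in shift 1; finish in shift 1; weld in shift 1; deburr in shift 1) or shift 2 (e.g. press -> shift 1; finish -> shift 1; turn -> shift 1; deburr -> shift 2; weld -> shift 2).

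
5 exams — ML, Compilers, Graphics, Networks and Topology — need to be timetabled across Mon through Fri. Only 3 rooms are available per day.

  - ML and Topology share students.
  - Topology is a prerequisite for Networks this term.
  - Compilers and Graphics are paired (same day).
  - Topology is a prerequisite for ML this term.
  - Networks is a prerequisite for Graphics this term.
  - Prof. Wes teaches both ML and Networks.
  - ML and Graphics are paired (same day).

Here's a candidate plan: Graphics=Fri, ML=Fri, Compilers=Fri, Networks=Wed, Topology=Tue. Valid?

ML and Graphics are paired (same day) — holds.
Networks is a prerequisite for Graphics this term — holds.
Prof. Wes teaches both ML and Networks — holds.
Compilers and Graphics are paired (same day) — holds.
Topology is a prerequisite for ML this term — holds.
Topology is a prerequisite for Networks this term — holds.
Only 3 rooms are available per day — holds.
ML and Topology share students — holds.

Valid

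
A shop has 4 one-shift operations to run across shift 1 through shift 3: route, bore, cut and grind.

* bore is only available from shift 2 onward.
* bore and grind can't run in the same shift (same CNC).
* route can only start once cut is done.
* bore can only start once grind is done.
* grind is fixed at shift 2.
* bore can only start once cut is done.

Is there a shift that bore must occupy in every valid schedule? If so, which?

bore's window is shift 2–shift 3.
grind is fixed at shift 2, and bore can't share a shift with grind.
So bore must be shift 3.

shift 3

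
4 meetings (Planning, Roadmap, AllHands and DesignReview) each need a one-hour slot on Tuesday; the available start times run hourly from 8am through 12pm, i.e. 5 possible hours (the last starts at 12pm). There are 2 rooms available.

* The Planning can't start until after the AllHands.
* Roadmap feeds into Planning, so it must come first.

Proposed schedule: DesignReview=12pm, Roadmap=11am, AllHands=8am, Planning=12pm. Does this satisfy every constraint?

Roadmap feeds into Planning, so it must come first — holds.
There are 2 rooms available — holds.
The Planning can't start until after the AllHands — holds.

Yes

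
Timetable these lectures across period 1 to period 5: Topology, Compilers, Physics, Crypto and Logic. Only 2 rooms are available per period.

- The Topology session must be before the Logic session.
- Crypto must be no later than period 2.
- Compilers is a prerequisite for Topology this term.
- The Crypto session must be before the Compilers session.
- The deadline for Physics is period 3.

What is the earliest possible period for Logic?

period 4

Precedence pushes Logic to at least period 4.
Logic at period 4 is achievable: Logic in period 4, Physics in period 1, Compilers in period 2, Crypto in period 1, Topology in period 3.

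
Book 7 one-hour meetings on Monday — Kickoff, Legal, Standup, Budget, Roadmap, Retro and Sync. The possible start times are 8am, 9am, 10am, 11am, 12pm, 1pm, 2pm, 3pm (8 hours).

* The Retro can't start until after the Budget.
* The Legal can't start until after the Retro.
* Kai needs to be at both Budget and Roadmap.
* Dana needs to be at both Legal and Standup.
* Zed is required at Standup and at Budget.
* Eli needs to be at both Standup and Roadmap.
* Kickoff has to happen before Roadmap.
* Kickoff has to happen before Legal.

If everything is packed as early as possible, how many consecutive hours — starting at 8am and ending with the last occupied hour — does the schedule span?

3

The precedence chain requires at least 3 distinct hours.
3 works (last occupied hour: 10am): for example Roadmap=10am; Sync=8am; Retro=9am; Standup=9am; Legal=10am; Kickoff=8am; Budget=8am.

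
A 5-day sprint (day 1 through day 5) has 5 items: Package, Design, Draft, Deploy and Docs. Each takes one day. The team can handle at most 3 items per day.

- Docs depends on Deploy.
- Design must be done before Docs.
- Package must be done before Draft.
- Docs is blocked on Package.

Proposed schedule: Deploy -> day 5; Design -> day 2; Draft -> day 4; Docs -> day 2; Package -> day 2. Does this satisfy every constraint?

No — it violates: Docs depends on Deploy

Docs depends on Deploy — violated.
The team can handle at most 3 items per day — holds.
Package must be done before Draft — holds.
Docs is blocked on Package — violated.
Design must be done before Docs — violated.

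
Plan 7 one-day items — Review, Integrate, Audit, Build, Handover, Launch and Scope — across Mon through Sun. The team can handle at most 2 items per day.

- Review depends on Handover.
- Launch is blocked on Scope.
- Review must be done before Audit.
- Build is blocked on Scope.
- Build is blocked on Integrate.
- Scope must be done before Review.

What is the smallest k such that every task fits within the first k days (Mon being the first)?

The precedence chain requires at least 3 distinct days.
With at most 2 per day and 7 tasks, at least 4 days are needed.
4 works (last occupied day: Thu): for example Integrate=Tue; Launch=Thu; Review=Tue; Build=Wed; Audit=Wed; Scope=Mon; Handover=Mon.

4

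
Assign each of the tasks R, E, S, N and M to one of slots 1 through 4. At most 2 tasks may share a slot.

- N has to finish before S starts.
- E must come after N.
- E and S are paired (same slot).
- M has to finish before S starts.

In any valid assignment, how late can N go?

Downstream work caps N at 3.
N at 3 is achievable: M -> 1; R -> 1; E -> 4; S -> 4; N -> 3.

3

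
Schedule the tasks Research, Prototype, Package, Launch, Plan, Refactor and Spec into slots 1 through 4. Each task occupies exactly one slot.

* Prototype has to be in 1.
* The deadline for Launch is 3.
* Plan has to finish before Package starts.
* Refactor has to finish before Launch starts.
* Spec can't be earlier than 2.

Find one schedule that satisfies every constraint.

Launch=2, Plan=1, Refactor=1, Research=1, Package=2, Spec=2, Prototype=1

Checking: Refactor(1) before Launch(2); Plan(1) before Package(2); Spec=2 in [2,4]; Launch=2 in [1,3]; Prototype=1 in [1,1].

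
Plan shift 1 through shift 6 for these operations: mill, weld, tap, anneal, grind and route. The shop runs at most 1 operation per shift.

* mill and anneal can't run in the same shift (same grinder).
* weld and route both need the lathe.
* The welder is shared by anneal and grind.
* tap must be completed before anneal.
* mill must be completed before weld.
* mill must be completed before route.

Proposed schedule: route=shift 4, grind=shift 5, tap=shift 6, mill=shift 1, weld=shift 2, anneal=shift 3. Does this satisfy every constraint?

No — it violates: tap must be completed before anneal

mill and anneal can't run in the same shift (same grinder) — holds.
mill must be completed before weld — holds.
The welder is shared by anneal and grind — holds.
tap must be completed before anneal — violated.
mill must be completed before route — holds.
weld and route both need the lathe — holds.
The shop runs at most 1 operation per shift — holds.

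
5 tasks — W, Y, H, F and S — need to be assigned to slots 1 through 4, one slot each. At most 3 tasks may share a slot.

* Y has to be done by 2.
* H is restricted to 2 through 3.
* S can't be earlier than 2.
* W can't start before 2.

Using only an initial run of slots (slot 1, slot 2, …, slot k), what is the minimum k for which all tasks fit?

2 slots

With at most 3 per slot and 5 tasks, at least 2 slots are needed.
W can't be placed before 2, so the schedule must run through at least slot 2.
2 works (last occupied slot: 2): for example S=2; F=1; W=2; Y=1; H=2.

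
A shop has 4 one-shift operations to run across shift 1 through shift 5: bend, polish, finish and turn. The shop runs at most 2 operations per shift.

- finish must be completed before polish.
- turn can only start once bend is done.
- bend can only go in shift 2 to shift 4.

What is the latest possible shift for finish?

Downstream work caps finish at shift 4.
finish at shift 4 is achievable: finish -> shift 4; polish -> shift 5; turn -> shift 3; bend -> shift 2.

shift 4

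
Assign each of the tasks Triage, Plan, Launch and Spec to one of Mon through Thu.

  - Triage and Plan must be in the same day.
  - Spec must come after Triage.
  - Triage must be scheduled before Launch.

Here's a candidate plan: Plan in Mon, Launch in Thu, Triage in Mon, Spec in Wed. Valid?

Valid

Triage must be scheduled before Launch — holds.
Spec must come after Triage — holds.
Triage and Plan must be in the same day — holds.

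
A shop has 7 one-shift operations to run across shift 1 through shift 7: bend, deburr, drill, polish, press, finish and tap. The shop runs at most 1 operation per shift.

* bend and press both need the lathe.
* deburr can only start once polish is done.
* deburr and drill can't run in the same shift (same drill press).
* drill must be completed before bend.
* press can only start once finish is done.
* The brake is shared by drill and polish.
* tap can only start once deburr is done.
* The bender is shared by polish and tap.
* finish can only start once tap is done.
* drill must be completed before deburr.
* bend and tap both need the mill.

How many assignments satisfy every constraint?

Splitting on deburr: it can be shift 3 (8), shift 4 (3). Listing each branch's schedules as (bend, drill, polish, press, finish, tap) by shift number:
deburr=shift 3: (4,1,2,7,6,5) (4,2,1,7,6,5) (5,1,2,7,6,4) (5,2,1,7,6,4) (6,1,2,7,5,4) (6,2,1,7,5,4) (7,1,2,6,5,4) (7,2,1,6,5,4) — 8.
deburr=shift 4: (2,1,3,7,6,5) (3,1,2,7,6,5) (3,2,1,7,6,5) — 3.
Summing: 8 + 3 = 11.

11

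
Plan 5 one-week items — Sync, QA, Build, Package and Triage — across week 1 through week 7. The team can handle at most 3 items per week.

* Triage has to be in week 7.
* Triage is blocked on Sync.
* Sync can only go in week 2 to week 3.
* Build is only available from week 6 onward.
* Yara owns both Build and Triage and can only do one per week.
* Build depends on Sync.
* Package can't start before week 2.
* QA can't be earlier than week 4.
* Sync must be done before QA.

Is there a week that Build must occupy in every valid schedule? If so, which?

Build's window is week 6–week 7.
Triage is fixed at week 7, and Build can't share a week with Triage.
So Build must be week 6.

week 6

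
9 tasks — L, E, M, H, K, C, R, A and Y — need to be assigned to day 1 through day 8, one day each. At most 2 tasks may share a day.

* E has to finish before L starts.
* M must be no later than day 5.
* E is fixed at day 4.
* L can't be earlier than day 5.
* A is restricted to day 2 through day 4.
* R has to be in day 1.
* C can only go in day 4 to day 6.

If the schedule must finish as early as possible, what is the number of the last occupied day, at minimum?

day 5

The precedence chain requires at least 2 distinct days.
With at most 2 per day and 9 tasks, at least 5 days are needed.
L can't be placed before day 5, so the schedule must run through at least day 5.
5 works (last occupied day: day 5): for example H -> day 2, C -> day 4, R -> day 1, L -> day 5, K -> day 3, E -> day 4, A -> day 2, Y -> day 3, M -> day 1.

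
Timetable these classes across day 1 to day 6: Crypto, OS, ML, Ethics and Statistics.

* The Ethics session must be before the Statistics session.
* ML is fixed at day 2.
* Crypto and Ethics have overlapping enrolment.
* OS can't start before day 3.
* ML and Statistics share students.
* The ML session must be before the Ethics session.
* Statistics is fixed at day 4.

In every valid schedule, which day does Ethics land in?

ML is fixed at day 2 and must come before Ethics, so Ethics is at least day 3.
Statistics is fixed at day 4 and must come after Ethics, so Ethics is at most day 3.
So Ethics must be day 3.

day 3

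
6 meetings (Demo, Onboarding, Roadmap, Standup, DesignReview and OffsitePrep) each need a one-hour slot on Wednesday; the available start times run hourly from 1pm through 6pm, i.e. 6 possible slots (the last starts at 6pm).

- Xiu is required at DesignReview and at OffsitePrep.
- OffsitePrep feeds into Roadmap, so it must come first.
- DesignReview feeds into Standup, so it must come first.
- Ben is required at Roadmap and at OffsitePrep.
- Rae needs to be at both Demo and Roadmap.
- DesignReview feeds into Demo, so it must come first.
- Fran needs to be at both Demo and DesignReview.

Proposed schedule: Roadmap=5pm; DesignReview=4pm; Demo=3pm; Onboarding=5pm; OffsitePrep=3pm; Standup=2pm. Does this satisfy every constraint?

No — it violates: DesignReview feeds into Standup, so it must come first

OffsitePrep feeds into Roadmap, so it must come first — holds.
Ben is required at Roadmap and at OffsitePrep — holds.
Xiu is required at DesignReview and at OffsitePrep — holds.
Rae needs to be at both Demo and Roadmap — holds.
DesignReview feeds into Standup, so it must come first — violated.
Fran needs to be at both Demo and DesignReview — holds.
DesignReview feeds into Demo, so it must come first — violated.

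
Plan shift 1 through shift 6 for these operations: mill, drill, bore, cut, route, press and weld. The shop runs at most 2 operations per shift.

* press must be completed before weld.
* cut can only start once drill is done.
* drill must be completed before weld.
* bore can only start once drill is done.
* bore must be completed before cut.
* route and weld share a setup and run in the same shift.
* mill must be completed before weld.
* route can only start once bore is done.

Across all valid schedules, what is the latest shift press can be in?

Downstream work caps press at shift 5.
press at shift 5 is achievable: weld in shift 6; mill in shift 1; press in shift 5; drill in shift 1; cut in shift 3; bore in shift 2; route in shift 6.

shift 5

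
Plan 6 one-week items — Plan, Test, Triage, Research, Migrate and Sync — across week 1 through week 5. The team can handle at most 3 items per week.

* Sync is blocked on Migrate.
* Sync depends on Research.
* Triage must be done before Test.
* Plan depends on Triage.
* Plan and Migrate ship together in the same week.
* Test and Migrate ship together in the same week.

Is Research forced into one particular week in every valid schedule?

No

Research can be week 1 (e.g. Research in week 1; Sync in week 3; Plan in week 2; Migrate in week 2; Triage in week 1; Test in week 2) or week 2 (e.g. Sync -> week 4, Plan -> week 3, Test -> week 3, Triage -> week 1, Research -> week 2, Migrate -> week 3).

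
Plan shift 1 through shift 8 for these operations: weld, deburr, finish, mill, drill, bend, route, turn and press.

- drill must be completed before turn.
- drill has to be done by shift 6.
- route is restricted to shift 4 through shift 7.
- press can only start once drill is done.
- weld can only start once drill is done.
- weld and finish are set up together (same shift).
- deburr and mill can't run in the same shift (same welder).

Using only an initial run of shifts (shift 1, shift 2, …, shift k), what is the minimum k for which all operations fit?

The precedence chain requires at least 2 distinct shifts.
route can't be placed before shift 4, so the schedule must run through at least shift 4.
4 works (last occupied shift: shift 4): for example press -> shift 2; mill -> shift 2; deburr -> shift 1; route -> shift 4; finish -> shift 2; bend -> shift 1; weld -> shift 2; drill -> shift 1; turn -> shift 2.

4 shifts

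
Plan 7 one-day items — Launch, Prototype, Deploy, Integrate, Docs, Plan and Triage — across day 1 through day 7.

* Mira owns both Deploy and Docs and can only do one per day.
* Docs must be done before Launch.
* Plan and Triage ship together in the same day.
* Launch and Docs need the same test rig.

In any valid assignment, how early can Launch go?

Precedence pushes Launch to at least day 2.
Launch at day 2 is achievable: Integrate=day 1, Deploy=day 2, Prototype=day 1, Plan=day 1, Docs=day 1, Triage=day 1, Launch=day 2.

day 2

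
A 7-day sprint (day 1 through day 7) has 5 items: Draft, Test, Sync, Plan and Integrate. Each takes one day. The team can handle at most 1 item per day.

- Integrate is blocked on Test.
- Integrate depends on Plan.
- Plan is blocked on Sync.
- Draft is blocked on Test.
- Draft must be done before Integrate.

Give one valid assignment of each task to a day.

Integrate=day 5; Draft=day 2; Test=day 1; Sync=day 3; Plan=day 4

Checking: Plan(day 4) before Integrate(day 5); Draft(day 2) before Integrate(day 5); Test(day 1) before Integrate(day 5); Test(day 1) before Draft(day 2); Sync(day 3) before Plan(day 4); max 1 per day (cap 1).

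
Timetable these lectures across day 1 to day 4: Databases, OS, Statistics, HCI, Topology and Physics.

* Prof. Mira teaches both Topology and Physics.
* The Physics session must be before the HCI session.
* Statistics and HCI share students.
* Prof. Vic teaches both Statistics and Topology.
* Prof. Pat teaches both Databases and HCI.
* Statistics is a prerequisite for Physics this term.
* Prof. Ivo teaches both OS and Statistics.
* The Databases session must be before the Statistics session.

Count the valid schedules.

6

Splitting on OS: it can be day 1 (2), day 3 (2), day 4 (2). Listing each branch's schedules as (Databases, Statistics, HCI, Topology, Physics) by day number:
OS=day 1: (1,2,4,1,3) (1,2,4,4,3) — 2.
OS=day 3: (1,2,4,1,3) (1,2,4,4,3) — 2.
OS=day 4: (1,2,4,1,3) (1,2,4,4,3) — 2.
Summing: 2 + 2 + 2 = 6.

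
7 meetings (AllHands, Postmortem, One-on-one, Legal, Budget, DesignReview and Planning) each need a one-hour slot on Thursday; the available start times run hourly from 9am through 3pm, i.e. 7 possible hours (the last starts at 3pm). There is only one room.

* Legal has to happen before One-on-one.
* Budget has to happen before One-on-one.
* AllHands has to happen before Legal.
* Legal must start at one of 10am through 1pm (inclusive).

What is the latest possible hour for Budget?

2pm

Downstream work caps Budget at 2pm.
Budget at 2pm is achievable: AllHands=9am, One-on-one=3pm, Budget=2pm, Planning=1pm, Postmortem=11am, DesignReview=12pm, Legal=10am.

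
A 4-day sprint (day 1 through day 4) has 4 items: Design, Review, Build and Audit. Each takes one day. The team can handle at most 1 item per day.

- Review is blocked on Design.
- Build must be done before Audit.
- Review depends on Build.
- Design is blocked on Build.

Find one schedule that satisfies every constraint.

Review in day 3; Build in day 1; Design in day 2; Audit in day 4

Checking: Build(day 1) before Audit(day 4); Design(day 2) before Review(day 3); Build(day 1) before Review(day 3); Build(day 1) before Design(day 2); max 1 per day (cap 1).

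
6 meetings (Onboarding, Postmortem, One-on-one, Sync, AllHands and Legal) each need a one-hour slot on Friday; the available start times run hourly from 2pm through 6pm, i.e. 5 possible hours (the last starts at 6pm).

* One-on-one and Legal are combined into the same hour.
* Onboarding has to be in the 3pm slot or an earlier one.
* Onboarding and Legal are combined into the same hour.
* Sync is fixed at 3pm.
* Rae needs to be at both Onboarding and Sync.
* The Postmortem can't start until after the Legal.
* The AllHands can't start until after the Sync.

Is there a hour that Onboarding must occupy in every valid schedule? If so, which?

Onboarding's window is 2pm–3pm.
Sync is fixed at 3pm, and Onboarding can't share a hour with Sync.
So Onboarding must be 2pm.

2pm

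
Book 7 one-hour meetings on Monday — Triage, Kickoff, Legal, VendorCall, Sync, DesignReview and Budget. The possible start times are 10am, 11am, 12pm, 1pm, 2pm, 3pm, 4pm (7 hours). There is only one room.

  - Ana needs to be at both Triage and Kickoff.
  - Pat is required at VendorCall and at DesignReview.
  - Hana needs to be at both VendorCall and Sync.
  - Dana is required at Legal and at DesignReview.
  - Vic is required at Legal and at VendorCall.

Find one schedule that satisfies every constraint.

Legal -> 12pm, Triage -> 10am, DesignReview -> 3pm, Kickoff -> 11am, VendorCall -> 1pm, Budget -> 4pm, Sync -> 2pm

Checking: VendorCall(1pm) != DesignReview(3pm); Triage(10am) != Kickoff(11am); Legal(12pm) != VendorCall(1pm); Legal(12pm) != DesignReview(3pm); VendorCall(1pm) != Sync(2pm); max 1 per hour (cap 1).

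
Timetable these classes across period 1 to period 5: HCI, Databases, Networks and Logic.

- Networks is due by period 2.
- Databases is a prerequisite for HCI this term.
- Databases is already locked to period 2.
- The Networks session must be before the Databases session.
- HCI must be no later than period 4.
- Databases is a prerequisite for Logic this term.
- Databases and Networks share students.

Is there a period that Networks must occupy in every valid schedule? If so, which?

Networks's window is period 1–period 2.
Databases is fixed at period 2, and Networks can't share a period with Databases.
So Networks must be period 1.

period 1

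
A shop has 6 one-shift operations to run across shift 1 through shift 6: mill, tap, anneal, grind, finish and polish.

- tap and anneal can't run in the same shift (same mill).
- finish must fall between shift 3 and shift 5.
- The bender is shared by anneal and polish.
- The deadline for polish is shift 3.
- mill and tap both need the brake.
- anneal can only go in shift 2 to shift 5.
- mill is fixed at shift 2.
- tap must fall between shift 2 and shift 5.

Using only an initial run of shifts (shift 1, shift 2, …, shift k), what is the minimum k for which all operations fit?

finish can't be placed before shift 3, so the schedule must run through at least shift 3.
3 works (last occupied shift: shift 3): for example tap -> shift 3, grind -> shift 1, mill -> shift 2, polish -> shift 1, finish -> shift 3, anneal -> shift 2.

3 shifts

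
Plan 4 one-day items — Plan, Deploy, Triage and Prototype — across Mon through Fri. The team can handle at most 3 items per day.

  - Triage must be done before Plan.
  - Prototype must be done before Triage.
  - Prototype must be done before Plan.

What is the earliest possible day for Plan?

Precedence pushes Plan to at least Wed.
Plan at Wed is achievable: Deploy -> Mon, Plan -> Wed, Prototype -> Mon, Triage -> Tue.

Wed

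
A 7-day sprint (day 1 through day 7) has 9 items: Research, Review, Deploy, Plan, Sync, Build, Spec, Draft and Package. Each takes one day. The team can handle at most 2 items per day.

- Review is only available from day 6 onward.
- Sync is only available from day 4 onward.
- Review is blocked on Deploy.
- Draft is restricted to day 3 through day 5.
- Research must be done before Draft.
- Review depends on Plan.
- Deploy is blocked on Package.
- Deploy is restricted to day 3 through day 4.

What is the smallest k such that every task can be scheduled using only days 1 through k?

6

The precedence chain requires at least 3 distinct days.
With at most 2 per day and 9 tasks, at least 5 days are needed.
Review can't be placed before day 6, so the schedule must run through at least day 6.
6 works (last occupied day: day 6): for example Draft -> day 3; Package -> day 2; Plan -> day 1; Deploy -> day 3; Spec -> day 4; Build -> day 2; Research -> day 1; Review -> day 6; Sync -> day 4.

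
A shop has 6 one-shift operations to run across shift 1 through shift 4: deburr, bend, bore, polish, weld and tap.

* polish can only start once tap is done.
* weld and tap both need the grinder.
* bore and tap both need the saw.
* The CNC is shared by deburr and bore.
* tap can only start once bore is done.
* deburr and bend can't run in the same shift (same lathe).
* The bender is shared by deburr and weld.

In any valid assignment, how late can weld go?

weld at shift 4 is achievable: bore=shift 1; bend=shift 1; polish=shift 3; deburr=shift 2; weld=shift 4; tap=shift 2.

shift 4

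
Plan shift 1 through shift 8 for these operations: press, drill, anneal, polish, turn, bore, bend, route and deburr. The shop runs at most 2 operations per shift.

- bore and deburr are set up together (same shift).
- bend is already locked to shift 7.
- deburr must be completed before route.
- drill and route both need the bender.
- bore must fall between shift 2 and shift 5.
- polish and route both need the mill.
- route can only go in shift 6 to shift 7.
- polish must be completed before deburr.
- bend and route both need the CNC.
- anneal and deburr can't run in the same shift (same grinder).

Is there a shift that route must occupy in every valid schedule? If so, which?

shift 6

route's window is shift 6–shift 7.
bend is fixed at shift 7, and route can't share a shift with bend.
So route must be shift 6.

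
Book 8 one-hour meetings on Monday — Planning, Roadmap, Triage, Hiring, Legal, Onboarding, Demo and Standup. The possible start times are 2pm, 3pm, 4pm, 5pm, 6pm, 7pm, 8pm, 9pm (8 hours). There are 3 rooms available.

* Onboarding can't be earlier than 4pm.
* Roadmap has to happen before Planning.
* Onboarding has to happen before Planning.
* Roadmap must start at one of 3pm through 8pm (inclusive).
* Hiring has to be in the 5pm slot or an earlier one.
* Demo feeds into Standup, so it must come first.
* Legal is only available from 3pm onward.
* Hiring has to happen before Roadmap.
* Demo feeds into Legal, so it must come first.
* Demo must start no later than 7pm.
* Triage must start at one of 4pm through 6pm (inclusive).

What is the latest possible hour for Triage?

Triage is available from 4pm; Triage's own window allows nothing later than 6pm.
Triage at 6pm is achievable: Planning=5pm; Demo=2pm; Hiring=2pm; Standup=3pm; Triage=6pm; Legal=3pm; Roadmap=3pm; Onboarding=4pm.

6pm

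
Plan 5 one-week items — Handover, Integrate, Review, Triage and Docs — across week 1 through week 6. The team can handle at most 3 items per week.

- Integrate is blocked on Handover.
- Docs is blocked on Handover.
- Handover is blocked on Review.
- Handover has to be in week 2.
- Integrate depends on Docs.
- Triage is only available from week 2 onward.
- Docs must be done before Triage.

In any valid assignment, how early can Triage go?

Triage is available from week 2; precedence pushes Triage to at least week 4.
Triage at week 4 is achievable: Integrate -> week 4; Triage -> week 4; Handover -> week 2; Review -> week 1; Docs -> week 3.

week 4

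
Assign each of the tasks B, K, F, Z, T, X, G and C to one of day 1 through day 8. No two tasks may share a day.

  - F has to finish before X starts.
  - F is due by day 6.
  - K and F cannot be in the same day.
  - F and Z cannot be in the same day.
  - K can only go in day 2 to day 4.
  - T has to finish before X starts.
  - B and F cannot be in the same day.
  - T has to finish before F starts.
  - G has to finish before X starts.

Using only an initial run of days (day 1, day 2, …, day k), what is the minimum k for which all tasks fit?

8 days

The precedence chain requires at least 3 distinct days.
With at most 1 per day and 8 tasks, at least 8 days are needed.
8 works (last occupied day: day 8): for example X in day 5, B in day 6, G in day 4, F in day 3, K in day 2, C in day 8, Z in day 7, T in day 1.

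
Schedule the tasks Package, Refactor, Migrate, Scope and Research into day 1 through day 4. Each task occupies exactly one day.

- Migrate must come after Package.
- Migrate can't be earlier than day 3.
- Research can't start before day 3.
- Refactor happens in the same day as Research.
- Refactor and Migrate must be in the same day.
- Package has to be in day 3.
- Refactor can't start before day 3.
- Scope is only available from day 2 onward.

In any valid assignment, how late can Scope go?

day 4

Scope is available from day 2.
Scope at day 4 is achievable: Scope in day 4, Package in day 3, Refactor in day 4, Research in day 4, Migrate in day 4.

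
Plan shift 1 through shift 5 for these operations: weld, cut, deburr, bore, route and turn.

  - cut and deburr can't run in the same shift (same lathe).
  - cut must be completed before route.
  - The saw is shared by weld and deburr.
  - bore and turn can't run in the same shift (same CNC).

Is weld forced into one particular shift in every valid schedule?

weld can be shift 1 (e.g. cut in shift 1, deburr in shift 2, turn in shift 2, weld in shift 1, bore in shift 1, route in shift 2) or shift 2 (e.g. bore -> shift 1, deburr -> shift 3, cut -> shift 1, route -> shift 2, weld -> shift 2, turn -> shift 2).

No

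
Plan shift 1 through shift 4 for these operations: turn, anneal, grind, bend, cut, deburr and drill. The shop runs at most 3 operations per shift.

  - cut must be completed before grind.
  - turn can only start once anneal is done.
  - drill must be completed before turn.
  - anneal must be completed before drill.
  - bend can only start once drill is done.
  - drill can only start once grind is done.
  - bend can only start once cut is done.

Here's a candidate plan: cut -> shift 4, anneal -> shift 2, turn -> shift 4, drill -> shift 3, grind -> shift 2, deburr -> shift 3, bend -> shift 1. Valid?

No. bend can only start once cut is done is not satisfied.

The shop runs at most 3 operations per shift — holds.
turn can only start once anneal is done — holds.
drill must be completed before turn — holds.
bend can only start once cut is done — violated.
anneal must be completed before drill — holds.
bend can only start once drill is done — violated.
cut must be completed before grind — violated.
drill can only start once grind is done — holds.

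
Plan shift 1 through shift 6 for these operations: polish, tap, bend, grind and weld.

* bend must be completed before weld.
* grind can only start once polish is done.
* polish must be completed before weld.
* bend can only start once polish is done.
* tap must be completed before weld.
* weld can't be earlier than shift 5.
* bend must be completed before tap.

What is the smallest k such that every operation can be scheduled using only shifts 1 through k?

The precedence chain requires at least 4 distinct shifts.
weld can't be placed before shift 5, so the schedule must run through at least shift 5.
5 works (last occupied shift: shift 5): for example grind -> shift 2; bend -> shift 2; polish -> shift 1; weld -> shift 5; tap -> shift 3.

5 shifts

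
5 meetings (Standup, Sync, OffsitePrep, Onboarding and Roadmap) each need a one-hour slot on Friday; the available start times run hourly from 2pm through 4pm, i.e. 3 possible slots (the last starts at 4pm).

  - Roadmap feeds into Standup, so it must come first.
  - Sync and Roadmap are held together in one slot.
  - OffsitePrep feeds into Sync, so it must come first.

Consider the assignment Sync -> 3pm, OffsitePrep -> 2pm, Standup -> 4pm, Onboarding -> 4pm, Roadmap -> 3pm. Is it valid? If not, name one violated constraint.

Valid

Roadmap feeds into Standup, so it must come first — holds.
OffsitePrep feeds into Sync, so it must come first — holds.
Sync and Roadmap are held together in one slot — holds.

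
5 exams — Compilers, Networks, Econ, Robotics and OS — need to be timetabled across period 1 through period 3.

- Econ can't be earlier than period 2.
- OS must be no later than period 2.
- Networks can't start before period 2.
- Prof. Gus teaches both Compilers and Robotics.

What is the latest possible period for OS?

OS's own window allows nothing later than period 2.
OS at period 2 is achievable: Econ in period 2, Compilers in period 1, Robotics in period 2, Networks in period 2, OS in period 2.

period 2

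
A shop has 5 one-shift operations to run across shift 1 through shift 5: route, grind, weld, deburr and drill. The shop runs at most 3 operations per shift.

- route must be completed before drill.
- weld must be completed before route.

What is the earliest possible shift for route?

shift 2

Precedence pushes route to at least shift 2; downstream work caps route at shift 4.
route at shift 2 is achievable: drill in shift 3, grind in shift 1, route in shift 2, weld in shift 1, deburr in shift 1.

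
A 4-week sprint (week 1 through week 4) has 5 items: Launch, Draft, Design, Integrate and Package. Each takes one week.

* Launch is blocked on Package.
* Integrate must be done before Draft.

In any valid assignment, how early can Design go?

Design at week 1 is achievable: Launch -> week 2; Package -> week 1; Draft -> week 2; Integrate -> week 1; Design -> week 1.

week 1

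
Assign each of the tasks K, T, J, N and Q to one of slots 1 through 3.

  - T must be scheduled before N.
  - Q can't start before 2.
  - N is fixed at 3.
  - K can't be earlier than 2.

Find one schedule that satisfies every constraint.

N=3; T=1; Q=2; K=2; J=1

Checking: T(1) before N(3); Q=2 in [2,3]; K=2 in [2,3]; N=3 in [3,3].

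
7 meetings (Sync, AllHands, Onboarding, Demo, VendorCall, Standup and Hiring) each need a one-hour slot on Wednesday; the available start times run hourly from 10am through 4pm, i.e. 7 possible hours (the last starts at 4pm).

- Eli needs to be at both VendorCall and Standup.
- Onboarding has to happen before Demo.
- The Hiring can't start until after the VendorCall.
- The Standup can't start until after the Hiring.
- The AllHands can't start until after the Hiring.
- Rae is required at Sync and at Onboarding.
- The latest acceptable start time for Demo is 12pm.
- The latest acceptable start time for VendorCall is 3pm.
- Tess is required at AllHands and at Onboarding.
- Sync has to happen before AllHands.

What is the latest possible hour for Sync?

Downstream work caps Sync at 3pm.
Sync at 3pm is achievable: Hiring in 11am; Standup in 12pm; Demo in 11am; Sync in 3pm; Onboarding in 10am; AllHands in 4pm; VendorCall in 10am.

3pm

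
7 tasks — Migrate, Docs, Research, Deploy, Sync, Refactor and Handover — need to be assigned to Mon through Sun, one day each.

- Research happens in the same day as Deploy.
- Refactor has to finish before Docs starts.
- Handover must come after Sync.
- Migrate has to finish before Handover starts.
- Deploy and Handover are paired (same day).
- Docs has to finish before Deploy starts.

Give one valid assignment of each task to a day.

Handover -> Wed, Deploy -> Wed, Refactor -> Mon, Migrate -> Mon, Research -> Wed, Docs -> Tue, Sync -> Mon

Checking: Docs(Tue) before Deploy(Wed); Sync(Mon) before Handover(Wed); Migrate(Mon) before Handover(Wed); Refactor(Mon) before Docs(Tue); Research = Deploy = Wed; Deploy = Handover = Wed.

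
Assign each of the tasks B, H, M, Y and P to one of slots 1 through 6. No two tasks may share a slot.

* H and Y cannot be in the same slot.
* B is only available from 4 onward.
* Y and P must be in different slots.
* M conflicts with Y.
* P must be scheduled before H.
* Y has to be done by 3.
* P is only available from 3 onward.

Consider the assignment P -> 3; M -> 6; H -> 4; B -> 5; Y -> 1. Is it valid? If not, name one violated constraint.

No two tasks may share a slot — holds.
Y and P must be in different slots — holds.
P must be scheduled before H — holds.
H and Y cannot be in the same slot — holds.
B is only available from 4 onward — holds.
Y has to be done by 3 — holds.
P is only available from 3 onward — holds.
M conflicts with Y — holds.

Yes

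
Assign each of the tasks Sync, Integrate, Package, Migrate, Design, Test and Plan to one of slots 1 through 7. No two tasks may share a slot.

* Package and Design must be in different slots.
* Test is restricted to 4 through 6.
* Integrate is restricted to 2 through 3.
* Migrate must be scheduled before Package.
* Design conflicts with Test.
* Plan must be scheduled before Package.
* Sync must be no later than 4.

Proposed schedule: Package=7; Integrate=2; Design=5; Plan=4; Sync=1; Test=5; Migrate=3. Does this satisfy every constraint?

No. Design conflicts with Test is not satisfied.

Plan must be scheduled before Package — holds.
Migrate must be scheduled before Package — holds.
Package and Design must be in different slots — holds.
Integrate is restricted to 2 through 3 — holds.
Sync must be no later than 4 — holds.
Design conflicts with Test — violated.
Test is restricted to 4 through 6 — holds.
No two tasks may share a slot — violated.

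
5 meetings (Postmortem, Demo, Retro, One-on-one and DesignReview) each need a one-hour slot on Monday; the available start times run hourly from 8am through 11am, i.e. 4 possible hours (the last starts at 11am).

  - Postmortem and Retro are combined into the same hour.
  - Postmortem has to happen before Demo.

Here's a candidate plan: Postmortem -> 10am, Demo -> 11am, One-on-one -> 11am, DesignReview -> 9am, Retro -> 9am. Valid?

No. Postmortem and Retro are combined into the same hour is not satisfied.

Postmortem has to happen before Demo — holds.
Postmortem and Retro are combined into the same hour — violated.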